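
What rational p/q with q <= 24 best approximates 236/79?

Expand x = 236/79 as a continued fraction with the Euclidean algorithm:
  236 = 2*79 + 78, so a_0 = 2.
  79 = 1*78 + 1, so a_1 = 1.
  78 = 78*1 + 0, so a_2 = 78.
so x = [2; 1, 78].
Convergents (p_i = a_i*p_{i-1} + p_{i-2}, q_i = a_i*q_{i-1} + q_{i-2} with p_{-2}=0, p_{-1}=1, q_{-2}=1, q_{-1}=0), until the denominator exceeds 24:
  i=0: a_0=2, p_0 = 2*1 + 0 = 2, q_0 = 2*0 + 1 = 1.
  i=1: a_1=1, p_1 = 1*2 + 1 = 3, q_1 = 1*1 + 0 = 1.
  i=2: a_2=78, p_2 = 78*3 + 2 = 236, q_2 = 78*1 + 1 = 79.
q_2 = 79 > 24, so the last convergent with denominator <= 24 is p_1/q_1 = 3/1.
The closest fraction with denominator <= 24 is either p_1/q_1 or the intermediate fraction (k*p_1 + p_0)/(k*q_1 + q_0) with the largest k >= 1 whose denominator stays <= 24; these approach x as k grows, and every other convergent or intermediate fraction in range is farther away.
Largest k: floor((24 - q_0)/q_1) = floor((24 - 1)/1) = 23.
That gives (23*3 + 2)/(23*1 + 1) = 71/24.
Compare the errors: |x - 3/1| = |236*1 - 3*79|/(79*1) = 1/79, and |x - 71/24| = |236*24 - 71*79|/(79*24) = 55/1896.
Cross-multiplying, 1*1896 = 1896 < 4345 = 55*79, so 1/79 is smaller: the convergent 3/1 is closer to x than 71/24.

3/1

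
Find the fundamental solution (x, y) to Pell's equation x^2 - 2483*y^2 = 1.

(x, y) = (13753, 276)

First expand sqrt(2483) as a continued fraction. With x_i = (sqrt(2483) + m_i)/d_i and (m_0, d_0) = (0, 1): a_0 = floor(sqrt(2483)) = 49, since 49^2 = 2401 <= 2483 < 2500 = 50^2.
Iterate m_{i+1} = d_i*a_i - m_i, d_{i+1} = (2483 - m_{i+1}^2)/d_i, a_{i+1} = floor((a_0 + m_{i+1})/d_{i+1}):
  m_1 = 1*49 - 0 = 49, d_1 = (2483 - 49^2)/1 = 82/1 = 82, a_1 = floor((49 + 49)/82) = 1.
  m_2 = 82*1 - 49 = 33, d_2 = (2483 - 33^2)/82 = 1394/82 = 17, a_2 = floor((49 + 33)/17) = 4.
  m_3 = 17*4 - 33 = 35, d_3 = (2483 - 35^2)/17 = 1258/17 = 74, a_3 = floor((49 + 35)/74) = 1.
  m_4 = 74*1 - 35 = 39, d_4 = (2483 - 39^2)/74 = 962/74 = 13, a_4 = floor((49 + 39)/13) = 6.
  m_5 = 13*6 - 39 = 39, d_5 = (2483 - 39^2)/13 = 962/13 = 74, a_5 = floor((49 + 39)/74) = 1.
  m_6 = 74*1 - 39 = 35, d_6 = (2483 - 35^2)/74 = 1258/74 = 17, a_6 = floor((49 + 35)/17) = 4.
  m_7 = 17*4 - 35 = 33, d_7 = (2483 - 33^2)/17 = 1394/17 = 82, a_7 = floor((49 + 33)/82) = 1.
  m_8 = 82*1 - 33 = 49, d_8 = (2483 - 49^2)/82 = 82/82 = 1, a_8 = floor((49 + 49)/1) = 98.
  m_9 = 1*98 - 49 = 49, d_9 = (2483 - 49^2)/1 = 82/1 = 82: (m_9, d_9) = (m_1, d_1) = (49, 82), so from here the quotients repeat a_1, ..., a_8; the period length is 8.
So sqrt(2483) = [49; (1, 4, 1, 6, 1, 4, 1, 98)] with period length k = 8.
k is even, so the fundamental solution of x^2 - 2483y^2 = 1 is (p_{k-1}, q_{k-1}) = (p_7, q_7); compute convergents through index 7.
Convergents (p_i = a_i*p_{i-1} + p_{i-2}, q_i = a_i*q_{i-1} + q_{i-2} with p_{-2}=0, p_{-1}=1, q_{-2}=1, q_{-1}=0):
  i=0: a_0=49, p_0 = 49*1 + 0 = 49, q_0 = 49*0 + 1 = 1.
  i=1: a_1=1, p_1 = 1*49 + 1 = 50, q_1 = 1*1 + 0 = 1.
  i=2: a_2=4, p_2 = 4*50 + 49 = 249, q_2 = 4*1 + 1 = 5.
  i=3: a_3=1, p_3 = 1*249 + 50 = 299, q_3 = 1*5 + 1 = 6.
  i=4: a_4=6, p_4 = 6*299 + 249 = 2043, q_4 = 6*6 + 5 = 41.
  i=5: a_5=1, p_5 = 1*2043 + 299 = 2342, q_5 = 1*41 + 6 = 47.
  i=6: a_6=4, p_6 = 4*2342 + 2043 = 11411, q_6 = 4*47 + 41 = 229.
  i=7: a_7=1, p_7 = 1*11411 + 2342 = 13753, q_7 = 1*229 + 47 = 276.
Check: 13753^2 - 2483*276^2 = 189145009 - 189145008 = 1, so (x, y) = (13753, 276) solves the equation, and by the theorem it is the least positive solution.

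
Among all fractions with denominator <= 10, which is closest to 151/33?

32/7

Expand x = 151/33 as a continued fraction with the Euclidean algorithm:
  151 = 4*33 + 19, so a_0 = 4.
  33 = 1*19 + 14, so a_1 = 1.
  19 = 1*14 + 5, so a_2 = 1.
  14 = 2*5 + 4, so a_3 = 2.
  5 = 1*4 + 1, so a_4 = 1.
  4 = 4*1 + 0, so a_5 = 4.
so x = [4; 1, 1, 2, 1, 4].
Convergents (p_i = a_i*p_{i-1} + p_{i-2}, q_i = a_i*q_{i-1} + q_{i-2} with p_{-2}=0, p_{-1}=1, q_{-2}=1, q_{-1}=0), until the denominator exceeds 10:
  i=0: a_0=4, p_0 = 4*1 + 0 = 4, q_0 = 4*0 + 1 = 1.
  i=1: a_1=1, p_1 = 1*4 + 1 = 5, q_1 = 1*1 + 0 = 1.
  i=2: a_2=1, p_2 = 1*5 + 4 = 9, q_2 = 1*1 + 1 = 2.
  i=3: a_3=2, p_3 = 2*9 + 5 = 23, q_3 = 2*2 + 1 = 5.
  i=4: a_4=1, p_4 = 1*23 + 9 = 32, q_4 = 1*5 + 2 = 7.
  i=5: a_5=4, p_5 = 4*32 + 23 = 151, q_5 = 4*7 + 5 = 33.
q_5 = 33 > 10, so the last convergent with denominator <= 10 is p_4/q_4 = 32/7.
The closest fraction with denominator <= 10 is either p_4/q_4 or the intermediate fraction (k*p_4 + p_3)/(k*q_4 + q_3) with the largest k >= 1 whose denominator stays <= 10; these approach x as k grows, and every other convergent or intermediate fraction in range is farther away.
Largest k: floor((10 - q_3)/q_4) = floor((10 - 5)/7) = 0.
Since k = 0, no intermediate fraction beyond p_4/q_4 has denominator <= 10, so the convergent 32/7 is the closest (its error is |151*7 - 32*33|/(33*7) = 1/231).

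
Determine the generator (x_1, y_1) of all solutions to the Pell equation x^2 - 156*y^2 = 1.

First expand sqrt(156) as a continued fraction. With x_i = (sqrt(156) + m_i)/d_i and (m_0, d_0) = (0, 1): a_0 = floor(sqrt(156)) = 12, since 12^2 = 144 <= 156 < 169 = 13^2.
Iterate m_{i+1} = d_i*a_i - m_i, d_{i+1} = (156 - m_{i+1}^2)/d_i, a_{i+1} = floor((a_0 + m_{i+1})/d_{i+1}):
  m_1 = 1*12 - 0 = 12, d_1 = (156 - 12^2)/1 = 12/1 = 12, a_1 = floor((12 + 12)/12) = 2.
  m_2 = 12*2 - 12 = 12, d_2 = (156 - 12^2)/12 = 12/12 = 1, a_2 = floor((12 + 12)/1) = 24.
  m_3 = 1*24 - 12 = 12, d_3 = (156 - 12^2)/1 = 12/1 = 12: (m_3, d_3) = (m_1, d_1) = (12, 12), so from here the quotients repeat a_1, a_2; the period length is 2.
So sqrt(156) = [12; (2, 24)] with period length k = 2.
k is even, so the fundamental solution of x^2 - 156y^2 = 1 is (p_{k-1}, q_{k-1}) = (p_1, q_1); compute convergents through index 1.
Convergents (p_i = a_i*p_{i-1} + p_{i-2}, q_i = a_i*q_{i-1} + q_{i-2} with p_{-2}=0, p_{-1}=1, q_{-2}=1, q_{-1}=0):
  i=0: a_0=12, p_0 = 12*1 + 0 = 12, q_0 = 12*0 + 1 = 1.
  i=1: a_1=2, p_1 = 2*12 + 1 = 25, q_1 = 2*1 + 0 = 2.
Check: 25^2 - 156*2^2 = 625 - 624 = 1, so (x, y) = (25, 2) solves the equation, and by the theorem it is the least positive solution.

(x, y) = (25, 2)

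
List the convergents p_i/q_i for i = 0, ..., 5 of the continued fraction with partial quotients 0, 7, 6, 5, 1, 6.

0/1, 1/7, 6/43, 31/222, 37/265, 253/1812

Using the convergent recurrence p_i = a_i*p_{i-1} + p_{i-2}, q_i = a_i*q_{i-1} + q_{i-2} with p_{-2}=0, p_{-1}=1, q_{-2}=1, q_{-1}=0:
  i=0: a_0=0, p_0 = 0*1 + 0 = 0, q_0 = 0*0 + 1 = 1.
  i=1: a_1=7, p_1 = 7*0 + 1 = 1, q_1 = 7*1 + 0 = 7.
  i=2: a_2=6, p_2 = 6*1 + 0 = 6, q_2 = 6*7 + 1 = 43.
  i=3: a_3=5, p_3 = 5*6 + 1 = 31, q_3 = 5*43 + 7 = 222.
  i=4: a_4=1, p_4 = 1*31 + 6 = 37, q_4 = 1*222 + 43 = 265.
  i=5: a_5=6, p_5 = 6*37 + 31 = 253, q_5 = 6*265 + 222 = 1812.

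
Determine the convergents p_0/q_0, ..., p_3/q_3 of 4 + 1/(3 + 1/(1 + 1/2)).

4/1, 13/3, 17/4, 47/11

Using the convergent recurrence p_i = a_i*p_{i-1} + p_{i-2}, q_i = a_i*q_{i-1} + q_{i-2} with p_{-2}=0, p_{-1}=1, q_{-2}=1, q_{-1}=0:
  i=0: a_0=4, p_0 = 4*1 + 0 = 4, q_0 = 4*0 + 1 = 1.
  i=1: a_1=3, p_1 = 3*4 + 1 = 13, q_1 = 3*1 + 0 = 3.
  i=2: a_2=1, p_2 = 1*13 + 4 = 17, q_2 = 1*3 + 1 = 4.
  i=3: a_3=2, p_3 = 2*17 + 13 = 47, q_3 = 2*4 + 3 = 11.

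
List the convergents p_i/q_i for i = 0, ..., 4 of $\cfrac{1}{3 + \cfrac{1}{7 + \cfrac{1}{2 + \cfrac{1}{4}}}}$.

0/1, 1/3, 7/22, 15/47, 67/210

Using the convergent recurrence p_i = a_i*p_{i-1} + p_{i-2}, q_i = a_i*q_{i-1} + q_{i-2} with p_{-2}=0, p_{-1}=1, q_{-2}=1, q_{-1}=0:
  i=0: a_0=0, p_0 = 0*1 + 0 = 0, q_0 = 0*0 + 1 = 1.
  i=1: a_1=3, p_1 = 3*0 + 1 = 1, q_1 = 3*1 + 0 = 3.
  i=2: a_2=7, p_2 = 7*1 + 0 = 7, q_2 = 7*3 + 1 = 22.
  i=3: a_3=2, p_3 = 2*7 + 1 = 15, q_3 = 2*22 + 3 = 47.
  i=4: a_4=4, p_4 = 4*15 + 7 = 67, q_4 = 4*47 + 22 = 210.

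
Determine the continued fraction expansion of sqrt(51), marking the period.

Write x_i = (sqrt(51) + m_i)/d_i with (m_0, d_0) = (0, 1). a_0 = floor(sqrt(51)) = 7, since 7^2 = 49 <= 51 < 64 = 8^2.
Iterate m_{i+1} = d_i*a_i - m_i, d_{i+1} = (51 - m_{i+1}^2)/d_i, a_{i+1} = floor((a_0 + m_{i+1})/d_{i+1}):
  m_1 = 1*7 - 0 = 7, d_1 = (51 - 7^2)/1 = 2/1 = 2, a_1 = floor((7 + 7)/2) = 7.
  m_2 = 2*7 - 7 = 7, d_2 = (51 - 7^2)/2 = 2/2 = 1, a_2 = floor((7 + 7)/1) = 14.
  m_3 = 1*14 - 7 = 7, d_3 = (51 - 7^2)/1 = 2/1 = 2: (m_3, d_3) = (m_1, d_1) = (7, 2), so from here the quotients repeat a_1, a_2; the period length is 2.
Hence the expansion of sqrt(51) is a_0 = 7 followed by the repeating block 7, 14 (period 2).

[7; (7, 14)]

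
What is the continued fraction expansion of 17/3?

Run the Euclidean algorithm on 17 and 3; the successive quotients are the partial quotients a_0, a_1, ... (each step inverts the fractional part left over by the previous one):
  17 = 5*3 + 2, so a_0 = 5.
  3 = 1*2 + 1, so a_1 = 1.
  2 = 2*1 + 0, so a_2 = 2.
The remainder reaches 0 after 3 divisions, so the expansion has 3 partial quotients, read off in order.

[5; 1, 2]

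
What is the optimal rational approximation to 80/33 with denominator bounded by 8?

Expand x = 80/33 as a continued fraction with the Euclidean algorithm:
  80 = 2*33 + 14, so a_0 = 2.
  33 = 2*14 + 5, so a_1 = 2.
  14 = 2*5 + 4, so a_2 = 2.
  5 = 1*4 + 1, so a_3 = 1.
  4 = 4*1 + 0, so a_4 = 4.
so x = [2; 2, 2, 1, 4].
Convergents (p_i = a_i*p_{i-1} + p_{i-2}, q_i = a_i*q_{i-1} + q_{i-2} with p_{-2}=0, p_{-1}=1, q_{-2}=1, q_{-1}=0), until the denominator exceeds 8:
  i=0: a_0=2, p_0 = 2*1 + 0 = 2, q_0 = 2*0 + 1 = 1.
  i=1: a_1=2, p_1 = 2*2 + 1 = 5, q_1 = 2*1 + 0 = 2.
  i=2: a_2=2, p_2 = 2*5 + 2 = 12, q_2 = 2*2 + 1 = 5.
  i=3: a_3=1, p_3 = 1*12 + 5 = 17, q_3 = 1*5 + 2 = 7.
  i=4: a_4=4, p_4 = 4*17 + 12 = 80, q_4 = 4*7 + 5 = 33.
q_4 = 33 > 8, so the last convergent with denominator <= 8 is p_3/q_3 = 17/7.
The closest fraction with denominator <= 8 is either p_3/q_3 or the intermediate fraction (k*p_3 + p_2)/(k*q_3 + q_2) with the largest k >= 1 whose denominator stays <= 8; these approach x as k grows, and every other convergent or intermediate fraction in range is farther away.
Largest k: floor((8 - q_2)/q_3) = floor((8 - 5)/7) = 0.
Since k = 0, no intermediate fraction beyond p_3/q_3 has denominator <= 8, so the convergent 17/7 is the closest (its error is |80*7 - 17*33|/(33*7) = 1/231).

17/7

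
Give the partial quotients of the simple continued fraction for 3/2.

[1; 2]

Run the Euclidean algorithm on 3 and 2; the successive quotients are the partial quotients a_0, a_1, ... (each step inverts the fractional part left over by the previous one):
  3 = 1*2 + 1, so a_0 = 1.
  2 = 2*1 + 0, so a_1 = 2.
The remainder reaches 0 after 2 divisions, so the expansion has 2 partial quotients, read off in order.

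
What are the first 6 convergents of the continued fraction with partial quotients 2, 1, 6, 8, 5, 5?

2/1, 3/1, 20/7, 163/57, 835/292, 4338/1517

Using the convergent recurrence p_i = a_i*p_{i-1} + p_{i-2}, q_i = a_i*q_{i-1} + q_{i-2} with p_{-2}=0, p_{-1}=1, q_{-2}=1, q_{-1}=0:
  i=0: a_0=2, p_0 = 2*1 + 0 = 2, q_0 = 2*0 + 1 = 1.
  i=1: a_1=1, p_1 = 1*2 + 1 = 3, q_1 = 1*1 + 0 = 1.
  i=2: a_2=6, p_2 = 6*3 + 2 = 20, q_2 = 6*1 + 1 = 7.
  i=3: a_3=8, p_3 = 8*20 + 3 = 163, q_3 = 8*7 + 1 = 57.
  i=4: a_4=5, p_4 = 5*163 + 20 = 835, q_4 = 5*57 + 7 = 292.
  i=5: a_5=5, p_5 = 5*835 + 163 = 4338, q_5 = 5*292 + 57 = 1517.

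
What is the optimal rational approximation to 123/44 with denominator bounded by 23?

14/5

Expand x = 123/44 as a continued fraction with the Euclidean algorithm:
  123 = 2*44 + 35, so a_0 = 2.
  44 = 1*35 + 9, so a_1 = 1.
  35 = 3*9 + 8, so a_2 = 3.
  9 = 1*8 + 1, so a_3 = 1.
  8 = 8*1 + 0, so a_4 = 8.
so x = [2; 1, 3, 1, 8].
Convergents (p_i = a_i*p_{i-1} + p_{i-2}, q_i = a_i*q_{i-1} + q_{i-2} with p_{-2}=0, p_{-1}=1, q_{-2}=1, q_{-1}=0), until the denominator exceeds 23:
  i=0: a_0=2, p_0 = 2*1 + 0 = 2, q_0 = 2*0 + 1 = 1.
  i=1: a_1=1, p_1 = 1*2 + 1 = 3, q_1 = 1*1 + 0 = 1.
  i=2: a_2=3, p_2 = 3*3 + 2 = 11, q_2 = 3*1 + 1 = 4.
  i=3: a_3=1, p_3 = 1*11 + 3 = 14, q_3 = 1*4 + 1 = 5.
  i=4: a_4=8, p_4 = 8*14 + 11 = 123, q_4 = 8*5 + 4 = 44.
q_4 = 44 > 23, so the last convergent with denominator <= 23 is p_3/q_3 = 14/5.
The closest fraction with denominator <= 23 is either p_3/q_3 or the intermediate fraction (k*p_3 + p_2)/(k*q_3 + q_2) with the largest k >= 1 whose denominator stays <= 23; these approach x as k grows, and every other convergent or intermediate fraction in range is farther away.
Largest k: floor((23 - q_2)/q_3) = floor((23 - 4)/5) = 3.
That gives (3*14 + 11)/(3*5 + 4) = 53/19.
Compare the errors: |x - 14/5| = |123*5 - 14*44|/(44*5) = 1/220, and |x - 53/19| = |123*19 - 53*44|/(44*19) = 5/836.
Cross-multiplying, 1*836 = 836 < 1100 = 5*220, so 1/220 is smaller: the convergent 14/5 is closer to x than 53/19.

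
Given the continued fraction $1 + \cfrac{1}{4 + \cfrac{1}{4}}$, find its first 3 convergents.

1/1, 5/4, 21/17

Using the convergent recurrence p_i = a_i*p_{i-1} + p_{i-2}, q_i = a_i*q_{i-1} + q_{i-2} with p_{-2}=0, p_{-1}=1, q_{-2}=1, q_{-1}=0:
  i=0: a_0=1, p_0 = 1*1 + 0 = 1, q_0 = 1*0 + 1 = 1.
  i=1: a_1=4, p_1 = 4*1 + 1 = 5, q_1 = 4*1 + 0 = 4.
  i=2: a_2=4, p_2 = 4*5 + 1 = 21, q_2 = 4*4 + 1 = 17.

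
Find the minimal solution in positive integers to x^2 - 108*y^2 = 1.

First expand sqrt(108) as a continued fraction. With x_i = (sqrt(108) + m_i)/d_i and (m_0, d_0) = (0, 1): a_0 = floor(sqrt(108)) = 10, since 10^2 = 100 <= 108 < 121 = 11^2.
Iterate m_{i+1} = d_i*a_i - m_i, d_{i+1} = (108 - m_{i+1}^2)/d_i, a_{i+1} = floor((a_0 + m_{i+1})/d_{i+1}):
  m_1 = 1*10 - 0 = 10, d_1 = (108 - 10^2)/1 = 8/1 = 8, a_1 = floor((10 + 10)/8) = 2.
  m_2 = 8*2 - 10 = 6, d_2 = (108 - 6^2)/8 = 72/8 = 9, a_2 = floor((10 + 6)/9) = 1.
  m_3 = 9*1 - 6 = 3, d_3 = (108 - 3^2)/9 = 99/9 = 11, a_3 = floor((10 + 3)/11) = 1.
  m_4 = 11*1 - 3 = 8, d_4 = (108 - 8^2)/11 = 44/11 = 4, a_4 = floor((10 + 8)/4) = 4.
  m_5 = 4*4 - 8 = 8, d_5 = (108 - 8^2)/4 = 44/4 = 11, a_5 = floor((10 + 8)/11) = 1.
  m_6 = 11*1 - 8 = 3, d_6 = (108 - 3^2)/11 = 99/11 = 9, a_6 = floor((10 + 3)/9) = 1.
  m_7 = 9*1 - 3 = 6, d_7 = (108 - 6^2)/9 = 72/9 = 8, a_7 = floor((10 + 6)/8) = 2.
  m_8 = 8*2 - 6 = 10, d_8 = (108 - 10^2)/8 = 8/8 = 1, a_8 = floor((10 + 10)/1) = 20.
  m_9 = 1*20 - 10 = 10, d_9 = (108 - 10^2)/1 = 8/1 = 8: (m_9, d_9) = (m_1, d_1) = (10, 8), so from here the quotients repeat a_1, ..., a_8; the period length is 8.
So sqrt(108) = [10; (2, 1, 1, 4, 1, 1, 2, 20)] with period length k = 8.
k is even, so the fundamental solution of x^2 - 108y^2 = 1 is (p_{k-1}, q_{k-1}) = (p_7, q_7); compute convergents through index 7.
Convergents (p_i = a_i*p_{i-1} + p_{i-2}, q_i = a_i*q_{i-1} + q_{i-2} with p_{-2}=0, p_{-1}=1, q_{-2}=1, q_{-1}=0):
  i=0: a_0=10, p_0 = 10*1 + 0 = 10, q_0 = 10*0 + 1 = 1.
  i=1: a_1=2, p_1 = 2*10 + 1 = 21, q_1 = 2*1 + 0 = 2.
  i=2: a_2=1, p_2 = 1*21 + 10 = 31, q_2 = 1*2 + 1 = 3.
  i=3: a_3=1, p_3 = 1*31 + 21 = 52, q_3 = 1*3 + 2 = 5.
  i=4: a_4=4, p_4 = 4*52 + 31 = 239, q_4 = 4*5 + 3 = 23.
  i=5: a_5=1, p_5 = 1*239 + 52 = 291, q_5 = 1*23 + 5 = 28.
  i=6: a_6=1, p_6 = 1*291 + 239 = 530, q_6 = 1*28 + 23 = 51.
  i=7: a_7=2, p_7 = 2*530 + 291 = 1351, q_7 = 2*51 + 28 = 130.
Check: 1351^2 - 108*130^2 = 1825201 - 1825200 = 1, so (x, y) = (1351, 130) solves the equation, and by the theorem it is the least positive solution.

(x, y) = (1351, 130)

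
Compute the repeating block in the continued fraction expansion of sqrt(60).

[7; (1, 2, 1, 14)]

Write x_i = (sqrt(60) + m_i)/d_i with (m_0, d_0) = (0, 1). a_0 = floor(sqrt(60)) = 7, since 7^2 = 49 <= 60 < 64 = 8^2.
Iterate m_{i+1} = d_i*a_i - m_i, d_{i+1} = (60 - m_{i+1}^2)/d_i, a_{i+1} = floor((a_0 + m_{i+1})/d_{i+1}):
  m_1 = 1*7 - 0 = 7, d_1 = (60 - 7^2)/1 = 11/1 = 11, a_1 = floor((7 + 7)/11) = 1.
  m_2 = 11*1 - 7 = 4, d_2 = (60 - 4^2)/11 = 44/11 = 4, a_2 = floor((7 + 4)/4) = 2.
  m_3 = 4*2 - 4 = 4, d_3 = (60 - 4^2)/4 = 44/4 = 11, a_3 = floor((7 + 4)/11) = 1.
  m_4 = 11*1 - 4 = 7, d_4 = (60 - 7^2)/11 = 11/11 = 1, a_4 = floor((7 + 7)/1) = 14.
  m_5 = 1*14 - 7 = 7, d_5 = (60 - 7^2)/1 = 11/1 = 11: (m_5, d_5) = (m_1, d_1) = (7, 11), so from here the quotients repeat a_1, ..., a_4; the period length is 4.
Hence the expansion of sqrt(60) is a_0 = 7 followed by the repeating block 1, 2, 1, 14 (period 4).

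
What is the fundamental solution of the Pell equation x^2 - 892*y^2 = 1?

(x, y) = (100351, 3360)

First expand sqrt(892) as a continued fraction. With x_i = (sqrt(892) + m_i)/d_i and (m_0, d_0) = (0, 1): a_0 = floor(sqrt(892)) = 29, since 29^2 = 841 <= 892 < 900 = 30^2.
Iterate m_{i+1} = d_i*a_i - m_i, d_{i+1} = (892 - m_{i+1}^2)/d_i, a_{i+1} = floor((a_0 + m_{i+1})/d_{i+1}):
  m_1 = 1*29 - 0 = 29, d_1 = (892 - 29^2)/1 = 51/1 = 51, a_1 = floor((29 + 29)/51) = 1.
  m_2 = 51*1 - 29 = 22, d_2 = (892 - 22^2)/51 = 408/51 = 8, a_2 = floor((29 + 22)/8) = 6.
  m_3 = 8*6 - 22 = 26, d_3 = (892 - 26^2)/8 = 216/8 = 27, a_3 = floor((29 + 26)/27) = 2.
  m_4 = 27*2 - 26 = 28, d_4 = (892 - 28^2)/27 = 108/27 = 4, a_4 = floor((29 + 28)/4) = 14.
  m_5 = 4*14 - 28 = 28, d_5 = (892 - 28^2)/4 = 108/4 = 27, a_5 = floor((29 + 28)/27) = 2.
  m_6 = 27*2 - 28 = 26, d_6 = (892 - 26^2)/27 = 216/27 = 8, a_6 = floor((29 + 26)/8) = 6.
  m_7 = 8*6 - 26 = 22, d_7 = (892 - 22^2)/8 = 408/8 = 51, a_7 = floor((29 + 22)/51) = 1.
  m_8 = 51*1 - 22 = 29, d_8 = (892 - 29^2)/51 = 51/51 = 1, a_8 = floor((29 + 29)/1) = 58.
  m_9 = 1*58 - 29 = 29, d_9 = (892 - 29^2)/1 = 51/1 = 51: (m_9, d_9) = (m_1, d_1) = (29, 51), so from here the quotients repeat a_1, ..., a_8; the period length is 8.
So sqrt(892) = [29; (1, 6, 2, 14, 2, 6, 1, 58)] with period length k = 8.
k is even, so the fundamental solution of x^2 - 892y^2 = 1 is (p_{k-1}, q_{k-1}) = (p_7, q_7); compute convergents through index 7.
Convergents (p_i = a_i*p_{i-1} + p_{i-2}, q_i = a_i*q_{i-1} + q_{i-2} with p_{-2}=0, p_{-1}=1, q_{-2}=1, q_{-1}=0):
  i=0: a_0=29, p_0 = 29*1 + 0 = 29, q_0 = 29*0 + 1 = 1.
  i=1: a_1=1, p_1 = 1*29 + 1 = 30, q_1 = 1*1 + 0 = 1.
  i=2: a_2=6, p_2 = 6*30 + 29 = 209, q_2 = 6*1 + 1 = 7.
  i=3: a_3=2, p_3 = 2*209 + 30 = 448, q_3 = 2*7 + 1 = 15.
  i=4: a_4=14, p_4 = 14*448 + 209 = 6481, q_4 = 14*15 + 7 = 217.
  i=5: a_5=2, p_5 = 2*6481 + 448 = 13410, q_5 = 2*217 + 15 = 449.
  i=6: a_6=6, p_6 = 6*13410 + 6481 = 86941, q_6 = 6*449 + 217 = 2911.
  i=7: a_7=1, p_7 = 1*86941 + 13410 = 100351, q_7 = 1*2911 + 449 = 3360.
Check: 100351^2 - 892*3360^2 = 10070323201 - 10070323200 = 1, so (x, y) = (100351, 3360) solves the equation, and by the theorem it is the least positive solution.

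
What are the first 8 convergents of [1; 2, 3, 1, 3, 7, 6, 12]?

1/1, 3/2, 10/7, 13/9, 49/34, 356/247, 2185/1516, 26576/18439

Using the convergent recurrence p_i = a_i*p_{i-1} + p_{i-2}, q_i = a_i*q_{i-1} + q_{i-2} with p_{-2}=0, p_{-1}=1, q_{-2}=1, q_{-1}=0:
  i=0: a_0=1, p_0 = 1*1 + 0 = 1, q_0 = 1*0 + 1 = 1.
  i=1: a_1=2, p_1 = 2*1 + 1 = 3, q_1 = 2*1 + 0 = 2.
  i=2: a_2=3, p_2 = 3*3 + 1 = 10, q_2 = 3*2 + 1 = 7.
  i=3: a_3=1, p_3 = 1*10 + 3 = 13, q_3 = 1*7 + 2 = 9.
  i=4: a_4=3, p_4 = 3*13 + 10 = 49, q_4 = 3*9 + 7 = 34.
  i=5: a_5=7, p_5 = 7*49 + 13 = 356, q_5 = 7*34 + 9 = 247.
  i=6: a_6=6, p_6 = 6*356 + 49 = 2185, q_6 = 6*247 + 34 = 1516.
  i=7: a_7=12, p_7 = 12*2185 + 356 = 26576, q_7 = 12*1516 + 247 = 18439.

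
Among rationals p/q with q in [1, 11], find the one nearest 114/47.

Expand x = 114/47 as a continued fraction with the Euclidean algorithm:
  114 = 2*47 + 20, so a_0 = 2.
  47 = 2*20 + 7, so a_1 = 2.
  20 = 2*7 + 6, so a_2 = 2.
  7 = 1*6 + 1, so a_3 = 1.
  6 = 6*1 + 0, so a_4 = 6.
so x = [2; 2, 2, 1, 6].
Convergents (p_i = a_i*p_{i-1} + p_{i-2}, q_i = a_i*q_{i-1} + q_{i-2} with p_{-2}=0, p_{-1}=1, q_{-2}=1, q_{-1}=0), until the denominator exceeds 11:
  i=0: a_0=2, p_0 = 2*1 + 0 = 2, q_0 = 2*0 + 1 = 1.
  i=1: a_1=2, p_1 = 2*2 + 1 = 5, q_1 = 2*1 + 0 = 2.
  i=2: a_2=2, p_2 = 2*5 + 2 = 12, q_2 = 2*2 + 1 = 5.
  i=3: a_3=1, p_3 = 1*12 + 5 = 17, q_3 = 1*5 + 2 = 7.
  i=4: a_4=6, p_4 = 6*17 + 12 = 114, q_4 = 6*7 + 5 = 47.
q_4 = 47 > 11, so the last convergent with denominator <= 11 is p_3/q_3 = 17/7.
The closest fraction with denominator <= 11 is either p_3/q_3 or the intermediate fraction (k*p_3 + p_2)/(k*q_3 + q_2) with the largest k >= 1 whose denominator stays <= 11; these approach x as k grows, and every other convergent or intermediate fraction in range is farther away.
Largest k: floor((11 - q_2)/q_3) = floor((11 - 5)/7) = 0.
Since k = 0, no intermediate fraction beyond p_3/q_3 has denominator <= 11, so the convergent 17/7 is the closest (its error is |114*7 - 17*47|/(47*7) = 1/329).

17/7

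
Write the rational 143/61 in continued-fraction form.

Run the Euclidean algorithm on 143 and 61; the successive quotients are the partial quotients a_0, a_1, ... (each step inverts the fractional part left over by the previous one):
  143 = 2*61 + 21, so a_0 = 2.
  61 = 2*21 + 19, so a_1 = 2.
  21 = 1*19 + 2, so a_2 = 1.
  19 = 9*2 + 1, so a_3 = 9.
  2 = 2*1 + 0, so a_4 = 2.
The remainder reaches 0 after 5 divisions, so the expansion has 5 partial quotients, read off in order.

[2; 2, 1, 9, 2]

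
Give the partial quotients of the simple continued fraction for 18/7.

[2; 1, 1, 3]

Run the Euclidean algorithm on 18 and 7; the successive quotients are the partial quotients a_0, a_1, ... (each step inverts the fractional part left over by the previous one):
  18 = 2*7 + 4, so a_0 = 2.
  7 = 1*4 + 3, so a_1 = 1.
  4 = 1*3 + 1, so a_2 = 1.
  3 = 3*1 + 0, so a_3 = 3.
The remainder reaches 0 after 4 divisions, so the expansion has 4 partial quotients, read off in order.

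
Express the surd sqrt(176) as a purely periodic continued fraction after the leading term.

[13; (3, 1, 3, 26)]

Write x_i = (sqrt(176) + m_i)/d_i with (m_0, d_0) = (0, 1). a_0 = floor(sqrt(176)) = 13, since 13^2 = 169 <= 176 < 196 = 14^2.
Iterate m_{i+1} = d_i*a_i - m_i, d_{i+1} = (176 - m_{i+1}^2)/d_i, a_{i+1} = floor((a_0 + m_{i+1})/d_{i+1}):
  m_1 = 1*13 - 0 = 13, d_1 = (176 - 13^2)/1 = 7/1 = 7, a_1 = floor((13 + 13)/7) = 3.
  m_2 = 7*3 - 13 = 8, d_2 = (176 - 8^2)/7 = 112/7 = 16, a_2 = floor((13 + 8)/16) = 1.
  m_3 = 16*1 - 8 = 8, d_3 = (176 - 8^2)/16 = 112/16 = 7, a_3 = floor((13 + 8)/7) = 3.
  m_4 = 7*3 - 8 = 13, d_4 = (176 - 13^2)/7 = 7/7 = 1, a_4 = floor((13 + 13)/1) = 26.
  m_5 = 1*26 - 13 = 13, d_5 = (176 - 13^2)/1 = 7/1 = 7: (m_5, d_5) = (m_1, d_1) = (13, 7), so from here the quotients repeat a_1, ..., a_4; the period length is 4.
Hence the expansion of sqrt(176) is a_0 = 13 followed by the repeating block 3, 1, 3, 26 (period 4).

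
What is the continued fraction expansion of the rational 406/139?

[2; 1, 11, 1, 1, 1, 3]

Run the Euclidean algorithm on 406 and 139; the successive quotients are the partial quotients a_0, a_1, ... (each step inverts the fractional part left over by the previous one):
  406 = 2*139 + 128, so a_0 = 2.
  139 = 1*128 + 11, so a_1 = 1.
  128 = 11*11 + 7, so a_2 = 11.
  11 = 1*7 + 4, so a_3 = 1.
  7 = 1*4 + 3, so a_4 = 1.
  4 = 1*3 + 1, so a_5 = 1.
  3 = 3*1 + 0, so a_6 = 3.
The remainder reaches 0 after 7 divisions, so the expansion has 7 partial quotients, read off in order.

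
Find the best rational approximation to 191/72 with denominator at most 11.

8/3

Expand x = 191/72 as a continued fraction with the Euclidean algorithm:
  191 = 2*72 + 47, so a_0 = 2.
  72 = 1*47 + 25, so a_1 = 1.
  47 = 1*25 + 22, so a_2 = 1.
  25 = 1*22 + 3, so a_3 = 1.
  22 = 7*3 + 1, so a_4 = 7.
  3 = 3*1 + 0, so a_5 = 3.
so x = [2; 1, 1, 1, 7, 3].
Convergents (p_i = a_i*p_{i-1} + p_{i-2}, q_i = a_i*q_{i-1} + q_{i-2} with p_{-2}=0, p_{-1}=1, q_{-2}=1, q_{-1}=0), until the denominator exceeds 11:
  i=0: a_0=2, p_0 = 2*1 + 0 = 2, q_0 = 2*0 + 1 = 1.
  i=1: a_1=1, p_1 = 1*2 + 1 = 3, q_1 = 1*1 + 0 = 1.
  i=2: a_2=1, p_2 = 1*3 + 2 = 5, q_2 = 1*1 + 1 = 2.
  i=3: a_3=1, p_3 = 1*5 + 3 = 8, q_3 = 1*2 + 1 = 3.
  i=4: a_4=7, p_4 = 7*8 + 5 = 61, q_4 = 7*3 + 2 = 23.
q_4 = 23 > 11, so the last convergent with denominator <= 11 is p_3/q_3 = 8/3.
The closest fraction with denominator <= 11 is either p_3/q_3 or the intermediate fraction (k*p_3 + p_2)/(k*q_3 + q_2) with the largest k >= 1 whose denominator stays <= 11; these approach x as k grows, and every other convergent or intermediate fraction in range is farther away.
Largest k: floor((11 - q_2)/q_3) = floor((11 - 2)/3) = 3.
That gives (3*8 + 5)/(3*3 + 2) = 29/11.
Compare the errors: |x - 8/3| = |191*3 - 8*72|/(72*3) = 3/216, and |x - 29/11| = |191*11 - 29*72|/(72*11) = 13/792.
Cross-multiplying, 3*792 = 2376 < 2808 = 13*216, so 3/216 is smaller: the convergent 8/3 is closer to x than 29/11.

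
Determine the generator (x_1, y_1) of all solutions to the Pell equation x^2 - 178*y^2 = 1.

(x, y) = (1601, 120)

First expand sqrt(178) as a continued fraction. With x_i = (sqrt(178) + m_i)/d_i and (m_0, d_0) = (0, 1): a_0 = floor(sqrt(178)) = 13, since 13^2 = 169 <= 178 < 196 = 14^2.
Iterate m_{i+1} = d_i*a_i - m_i, d_{i+1} = (178 - m_{i+1}^2)/d_i, a_{i+1} = floor((a_0 + m_{i+1})/d_{i+1}):
  m_1 = 1*13 - 0 = 13, d_1 = (178 - 13^2)/1 = 9/1 = 9, a_1 = floor((13 + 13)/9) = 2.
  m_2 = 9*2 - 13 = 5, d_2 = (178 - 5^2)/9 = 153/9 = 17, a_2 = floor((13 + 5)/17) = 1.
  m_3 = 17*1 - 5 = 12, d_3 = (178 - 12^2)/17 = 34/17 = 2, a_3 = floor((13 + 12)/2) = 12.
  m_4 = 2*12 - 12 = 12, d_4 = (178 - 12^2)/2 = 34/2 = 17, a_4 = floor((13 + 12)/17) = 1.
  m_5 = 17*1 - 12 = 5, d_5 = (178 - 5^2)/17 = 153/17 = 9, a_5 = floor((13 + 5)/9) = 2.
  m_6 = 9*2 - 5 = 13, d_6 = (178 - 13^2)/9 = 9/9 = 1, a_6 = floor((13 + 13)/1) = 26.
  m_7 = 1*26 - 13 = 13, d_7 = (178 - 13^2)/1 = 9/1 = 9: (m_7, d_7) = (m_1, d_1) = (13, 9), so from here the quotients repeat a_1, ..., a_6; the period length is 6.
So sqrt(178) = [13; (2, 1, 12, 1, 2, 26)] with period length k = 6.
k is even, so the fundamental solution of x^2 - 178y^2 = 1 is (p_{k-1}, q_{k-1}) = (p_5, q_5); compute convergents through index 5.
Convergents (p_i = a_i*p_{i-1} + p_{i-2}, q_i = a_i*q_{i-1} + q_{i-2} with p_{-2}=0, p_{-1}=1, q_{-2}=1, q_{-1}=0):
  i=0: a_0=13, p_0 = 13*1 + 0 = 13, q_0 = 13*0 + 1 = 1.
  i=1: a_1=2, p_1 = 2*13 + 1 = 27, q_1 = 2*1 + 0 = 2.
  i=2: a_2=1, p_2 = 1*27 + 13 = 40, q_2 = 1*2 + 1 = 3.
  i=3: a_3=12, p_3 = 12*40 + 27 = 507, q_3 = 12*3 + 2 = 38.
  i=4: a_4=1, p_4 = 1*507 + 40 = 547, q_4 = 1*38 + 3 = 41.
  i=5: a_5=2, p_5 = 2*547 + 507 = 1601, q_5 = 2*41 + 38 = 120.
Check: 1601^2 - 178*120^2 = 2563201 - 2563200 = 1, so (x, y) = (1601, 120) solves the equation, and by the theorem it is the least positive solution.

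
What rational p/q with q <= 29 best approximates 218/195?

19/17

Expand x = 218/195 as a continued fraction with the Euclidean algorithm:
  218 = 1*195 + 23, so a_0 = 1.
  195 = 8*23 + 11, so a_1 = 8.
  23 = 2*11 + 1, so a_2 = 2.
  11 = 11*1 + 0, so a_3 = 11.
so x = [1; 8, 2, 11].
Convergents (p_i = a_i*p_{i-1} + p_{i-2}, q_i = a_i*q_{i-1} + q_{i-2} with p_{-2}=0, p_{-1}=1, q_{-2}=1, q_{-1}=0), until the denominator exceeds 29:
  i=0: a_0=1, p_0 = 1*1 + 0 = 1, q_0 = 1*0 + 1 = 1.
  i=1: a_1=8, p_1 = 8*1 + 1 = 9, q_1 = 8*1 + 0 = 8.
  i=2: a_2=2, p_2 = 2*9 + 1 = 19, q_2 = 2*8 + 1 = 17.
  i=3: a_3=11, p_3 = 11*19 + 9 = 218, q_3 = 11*17 + 8 = 195.
q_3 = 195 > 29, so the last convergent with denominator <= 29 is p_2/q_2 = 19/17.
The closest fraction with denominator <= 29 is either p_2/q_2 or the intermediate fraction (k*p_2 + p_1)/(k*q_2 + q_1) with the largest k >= 1 whose denominator stays <= 29; these approach x as k grows, and every other convergent or intermediate fraction in range is farther away.
Largest k: floor((29 - q_1)/q_2) = floor((29 - 8)/17) = 1.
That gives (1*19 + 9)/(1*17 + 8) = 28/25.
Compare the errors: |x - 19/17| = |218*17 - 19*195|/(195*17) = 1/3315, and |x - 28/25| = |218*25 - 28*195|/(195*25) = 10/4875.
Cross-multiplying, 1*4875 = 4875 < 33150 = 10*3315, so 1/3315 is smaller: the convergent 19/17 is closer to x than 28/25.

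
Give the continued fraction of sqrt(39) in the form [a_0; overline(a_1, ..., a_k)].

Write x_i = (sqrt(39) + m_i)/d_i with (m_0, d_0) = (0, 1). a_0 = floor(sqrt(39)) = 6, since 6^2 = 36 <= 39 < 49 = 7^2.
Iterate m_{i+1} = d_i*a_i - m_i, d_{i+1} = (39 - m_{i+1}^2)/d_i, a_{i+1} = floor((a_0 + m_{i+1})/d_{i+1}):
  m_1 = 1*6 - 0 = 6, d_1 = (39 - 6^2)/1 = 3/1 = 3, a_1 = floor((6 + 6)/3) = 4.
  m_2 = 3*4 - 6 = 6, d_2 = (39 - 6^2)/3 = 3/3 = 1, a_2 = floor((6 + 6)/1) = 12.
  m_3 = 1*12 - 6 = 6, d_3 = (39 - 6^2)/1 = 3/1 = 3: (m_3, d_3) = (m_1, d_1) = (6, 3), so from here the quotients repeat a_1, a_2; the period length is 2.
Hence the expansion of sqrt(39) is a_0 = 6 followed by the repeating block 4, 12 (period 2).

[6; overline(4, 12)]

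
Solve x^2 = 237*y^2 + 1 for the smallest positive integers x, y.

First expand sqrt(237) as a continued fraction. With x_i = (sqrt(237) + m_i)/d_i and (m_0, d_0) = (0, 1): a_0 = floor(sqrt(237)) = 15, since 15^2 = 225 <= 237 < 256 = 16^2.
Iterate m_{i+1} = d_i*a_i - m_i, d_{i+1} = (237 - m_{i+1}^2)/d_i, a_{i+1} = floor((a_0 + m_{i+1})/d_{i+1}):
  m_1 = 1*15 - 0 = 15, d_1 = (237 - 15^2)/1 = 12/1 = 12, a_1 = floor((15 + 15)/12) = 2.
  m_2 = 12*2 - 15 = 9, d_2 = (237 - 9^2)/12 = 156/12 = 13, a_2 = floor((15 + 9)/13) = 1.
  m_3 = 13*1 - 9 = 4, d_3 = (237 - 4^2)/13 = 221/13 = 17, a_3 = floor((15 + 4)/17) = 1.
  m_4 = 17*1 - 4 = 13, d_4 = (237 - 13^2)/17 = 68/17 = 4, a_4 = floor((15 + 13)/4) = 7.
  m_5 = 4*7 - 13 = 15, d_5 = (237 - 15^2)/4 = 12/4 = 3, a_5 = floor((15 + 15)/3) = 10.
  m_6 = 3*10 - 15 = 15, d_6 = (237 - 15^2)/3 = 12/3 = 4, a_6 = floor((15 + 15)/4) = 7.
  m_7 = 4*7 - 15 = 13, d_7 = (237 - 13^2)/4 = 68/4 = 17, a_7 = floor((15 + 13)/17) = 1.
  m_8 = 17*1 - 13 = 4, d_8 = (237 - 4^2)/17 = 221/17 = 13, a_8 = floor((15 + 4)/13) = 1.
  m_9 = 13*1 - 4 = 9, d_9 = (237 - 9^2)/13 = 156/13 = 12, a_9 = floor((15 + 9)/12) = 2.
  m_10 = 12*2 - 9 = 15, d_10 = (237 - 15^2)/12 = 12/12 = 1, a_10 = floor((15 + 15)/1) = 30.
  m_11 = 1*30 - 15 = 15, d_11 = (237 - 15^2)/1 = 12/1 = 12: (m_11, d_11) = (m_1, d_1) = (15, 12), so from here the quotients repeat a_1, ..., a_10; the period length is 10.
So sqrt(237) = [15; (2, 1, 1, 7, 10, 7, 1, 1, 2, 30)] with period length k = 10.
k is even, so the fundamental solution of x^2 - 237y^2 = 1 is (p_{k-1}, q_{k-1}) = (p_9, q_9); compute convergents through index 9.
Convergents (p_i = a_i*p_{i-1} + p_{i-2}, q_i = a_i*q_{i-1} + q_{i-2} with p_{-2}=0, p_{-1}=1, q_{-2}=1, q_{-1}=0):
  i=0: a_0=15, p_0 = 15*1 + 0 = 15, q_0 = 15*0 + 1 = 1.
  i=1: a_1=2, p_1 = 2*15 + 1 = 31, q_1 = 2*1 + 0 = 2.
  i=2: a_2=1, p_2 = 1*31 + 15 = 46, q_2 = 1*2 + 1 = 3.
  i=3: a_3=1, p_3 = 1*46 + 31 = 77, q_3 = 1*3 + 2 = 5.
  i=4: a_4=7, p_4 = 7*77 + 46 = 585, q_4 = 7*5 + 3 = 38.
  i=5: a_5=10, p_5 = 10*585 + 77 = 5927, q_5 = 10*38 + 5 = 385.
  i=6: a_6=7, p_6 = 7*5927 + 585 = 42074, q_6 = 7*385 + 38 = 2733.
  i=7: a_7=1, p_7 = 1*42074 + 5927 = 48001, q_7 = 1*2733 + 385 = 3118.
  i=8: a_8=1, p_8 = 1*48001 + 42074 = 90075, q_8 = 1*3118 + 2733 = 5851.
  i=9: a_9=2, p_9 = 2*90075 + 48001 = 228151, q_9 = 2*5851 + 3118 = 14820.
Check: 228151^2 - 237*14820^2 = 52052878801 - 52052878800 = 1, so (x, y) = (228151, 14820) solves the equation, and by the theorem it is the least positive solution.

(x, y) = (228151, 14820)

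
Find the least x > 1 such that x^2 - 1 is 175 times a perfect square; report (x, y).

(x, y) = (2024, 153)

First expand sqrt(175) as a continued fraction. With x_i = (sqrt(175) + m_i)/d_i and (m_0, d_0) = (0, 1): a_0 = floor(sqrt(175)) = 13, since 13^2 = 169 <= 175 < 196 = 14^2.
Iterate m_{i+1} = d_i*a_i - m_i, d_{i+1} = (175 - m_{i+1}^2)/d_i, a_{i+1} = floor((a_0 + m_{i+1})/d_{i+1}):
  m_1 = 1*13 - 0 = 13, d_1 = (175 - 13^2)/1 = 6/1 = 6, a_1 = floor((13 + 13)/6) = 4.
  m_2 = 6*4 - 13 = 11, d_2 = (175 - 11^2)/6 = 54/6 = 9, a_2 = floor((13 + 11)/9) = 2.
  m_3 = 9*2 - 11 = 7, d_3 = (175 - 7^2)/9 = 126/9 = 14, a_3 = floor((13 + 7)/14) = 1.
  m_4 = 14*1 - 7 = 7, d_4 = (175 - 7^2)/14 = 126/14 = 9, a_4 = floor((13 + 7)/9) = 2.
  m_5 = 9*2 - 7 = 11, d_5 = (175 - 11^2)/9 = 54/9 = 6, a_5 = floor((13 + 11)/6) = 4.
  m_6 = 6*4 - 11 = 13, d_6 = (175 - 13^2)/6 = 6/6 = 1, a_6 = floor((13 + 13)/1) = 26.
  m_7 = 1*26 - 13 = 13, d_7 = (175 - 13^2)/1 = 6/1 = 6: (m_7, d_7) = (m_1, d_1) = (13, 6), so from here the quotients repeat a_1, ..., a_6; the period length is 6.
So sqrt(175) = [13; (4, 2, 1, 2, 4, 26)] with period length k = 6.
k is even, so the fundamental solution of x^2 - 175y^2 = 1 is (p_{k-1}, q_{k-1}) = (p_5, q_5); compute convergents through index 5.
Convergents (p_i = a_i*p_{i-1} + p_{i-2}, q_i = a_i*q_{i-1} + q_{i-2} with p_{-2}=0, p_{-1}=1, q_{-2}=1, q_{-1}=0):
  i=0: a_0=13, p_0 = 13*1 + 0 = 13, q_0 = 13*0 + 1 = 1.
  i=1: a_1=4, p_1 = 4*13 + 1 = 53, q_1 = 4*1 + 0 = 4.
  i=2: a_2=2, p_2 = 2*53 + 13 = 119, q_2 = 2*4 + 1 = 9.
  i=3: a_3=1, p_3 = 1*119 + 53 = 172, q_3 = 1*9 + 4 = 13.
  i=4: a_4=2, p_4 = 2*172 + 119 = 463, q_4 = 2*13 + 9 = 35.
  i=5: a_5=4, p_5 = 4*463 + 172 = 2024, q_5 = 4*35 + 13 = 153.
Check: 2024^2 - 175*153^2 = 4096576 - 4096575 = 1, so (x, y) = (2024, 153) solves the equation, and by the theorem it is the least positive solution.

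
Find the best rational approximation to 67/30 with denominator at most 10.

Expand x = 67/30 as a continued fraction with the Euclidean algorithm:
  67 = 2*30 + 7, so a_0 = 2.
  30 = 4*7 + 2, so a_1 = 4.
  7 = 3*2 + 1, so a_2 = 3.
  2 = 2*1 + 0, so a_3 = 2.
so x = [2; 4, 3, 2].
Convergents (p_i = a_i*p_{i-1} + p_{i-2}, q_i = a_i*q_{i-1} + q_{i-2} with p_{-2}=0, p_{-1}=1, q_{-2}=1, q_{-1}=0), until the denominator exceeds 10:
  i=0: a_0=2, p_0 = 2*1 + 0 = 2, q_0 = 2*0 + 1 = 1.
  i=1: a_1=4, p_1 = 4*2 + 1 = 9, q_1 = 4*1 + 0 = 4.
  i=2: a_2=3, p_2 = 3*9 + 2 = 29, q_2 = 3*4 + 1 = 13.
q_2 = 13 > 10, so the last convergent with denominator <= 10 is p_1/q_1 = 9/4.
The closest fraction with denominator <= 10 is either p_1/q_1 or the intermediate fraction (k*p_1 + p_0)/(k*q_1 + q_0) with the largest k >= 1 whose denominator stays <= 10; these approach x as k grows, and every other convergent or intermediate fraction in range is farther away.
Largest k: floor((10 - q_0)/q_1) = floor((10 - 1)/4) = 2.
That gives (2*9 + 2)/(2*4 + 1) = 20/9.
Compare the errors: |x - 9/4| = |67*4 - 9*30|/(30*4) = 2/120, and |x - 20/9| = |67*9 - 20*30|/(30*9) = 3/270.
Cross-multiplying, 3*120 = 360 < 540 = 2*270, so 3/270 is smaller: the intermediate fraction 20/9 is closer to x than 9/4.

20/9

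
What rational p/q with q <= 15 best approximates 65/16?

61/15

Expand x = 65/16 as a continued fraction with the Euclidean algorithm:
  65 = 4*16 + 1, so a_0 = 4.
  16 = 16*1 + 0, so a_1 = 16.
so x = [4; 16].
Convergents (p_i = a_i*p_{i-1} + p_{i-2}, q_i = a_i*q_{i-1} + q_{i-2} with p_{-2}=0, p_{-1}=1, q_{-2}=1, q_{-1}=0), until the denominator exceeds 15:
  i=0: a_0=4, p_0 = 4*1 + 0 = 4, q_0 = 4*0 + 1 = 1.
  i=1: a_1=16, p_1 = 16*4 + 1 = 65, q_1 = 16*1 + 0 = 16.
q_1 = 16 > 15, so the last convergent with denominator <= 15 is p_0/q_0 = 4/1.
The closest fraction with denominator <= 15 is either p_0/q_0 or the intermediate fraction (k*p_0 + p_{-1})/(k*q_0 + q_{-1}) with the largest k >= 1 whose denominator stays <= 15; these approach x as k grows, and every other convergent or intermediate fraction in range is farther away.
Largest k: floor((15 - q_{-1})/q_0) = floor((15 - 0)/1) = 15 (using the seeds p_{-1} = 1, q_{-1} = 0).
That gives (15*4 + 1)/(15*1 + 0) = 61/15.
Compare the errors: |x - 4/1| = |65*1 - 4*16|/(16*1) = 1/16, and |x - 61/15| = |65*15 - 61*16|/(16*15) = 1/240.
Cross-multiplying, 1*16 = 16 < 240 = 1*240, so 1/240 is smaller: the intermediate fraction 61/15 is closer to x than 4/1.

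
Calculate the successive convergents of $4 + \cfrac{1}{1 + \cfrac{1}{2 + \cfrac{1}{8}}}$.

Using the convergent recurrence p_i = a_i*p_{i-1} + p_{i-2}, q_i = a_i*q_{i-1} + q_{i-2} with p_{-2}=0, p_{-1}=1, q_{-2}=1, q_{-1}=0:
  i=0: a_0=4, p_0 = 4*1 + 0 = 4, q_0 = 4*0 + 1 = 1.
  i=1: a_1=1, p_1 = 1*4 + 1 = 5, q_1 = 1*1 + 0 = 1.
  i=2: a_2=2, p_2 = 2*5 + 4 = 14, q_2 = 2*1 + 1 = 3.
  i=3: a_3=8, p_3 = 8*14 + 5 = 117, q_3 = 8*3 + 1 = 25.

4/1, 5/1, 14/3, 117/25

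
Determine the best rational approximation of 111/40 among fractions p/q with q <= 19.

25/9

Expand x = 111/40 as a continued fraction with the Euclidean algorithm:
  111 = 2*40 + 31, so a_0 = 2.
  40 = 1*31 + 9, so a_1 = 1.
  31 = 3*9 + 4, so a_2 = 3.
  9 = 2*4 + 1, so a_3 = 2.
  4 = 4*1 + 0, so a_4 = 4.
so x = [2; 1, 3, 2, 4].
Convergents (p_i = a_i*p_{i-1} + p_{i-2}, q_i = a_i*q_{i-1} + q_{i-2} with p_{-2}=0, p_{-1}=1, q_{-2}=1, q_{-1}=0), until the denominator exceeds 19:
  i=0: a_0=2, p_0 = 2*1 + 0 = 2, q_0 = 2*0 + 1 = 1.
  i=1: a_1=1, p_1 = 1*2 + 1 = 3, q_1 = 1*1 + 0 = 1.
  i=2: a_2=3, p_2 = 3*3 + 2 = 11, q_2 = 3*1 + 1 = 4.
  i=3: a_3=2, p_3 = 2*11 + 3 = 25, q_3 = 2*4 + 1 = 9.
  i=4: a_4=4, p_4 = 4*25 + 11 = 111, q_4 = 4*9 + 4 = 40.
q_4 = 40 > 19, so the last convergent with denominator <= 19 is p_3/q_3 = 25/9.
The closest fraction with denominator <= 19 is either p_3/q_3 or the intermediate fraction (k*p_3 + p_2)/(k*q_3 + q_2) with the largest k >= 1 whose denominator stays <= 19; these approach x as k grows, and every other convergent or intermediate fraction in range is farther away.
Largest k: floor((19 - q_2)/q_3) = floor((19 - 4)/9) = 1.
That gives (1*25 + 11)/(1*9 + 4) = 36/13.
Compare the errors: |x - 25/9| = |111*9 - 25*40|/(40*9) = 1/360, and |x - 36/13| = |111*13 - 36*40|/(40*13) = 3/520.
Cross-multiplying, 1*520 = 520 < 1080 = 3*360, so 1/360 is smaller: the convergent 25/9 is closer to x than 36/13.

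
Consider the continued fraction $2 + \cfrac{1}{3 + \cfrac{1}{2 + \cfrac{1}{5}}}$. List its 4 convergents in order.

Using the convergent recurrence p_i = a_i*p_{i-1} + p_{i-2}, q_i = a_i*q_{i-1} + q_{i-2} with p_{-2}=0, p_{-1}=1, q_{-2}=1, q_{-1}=0:
  i=0: a_0=2, p_0 = 2*1 + 0 = 2, q_0 = 2*0 + 1 = 1.
  i=1: a_1=3, p_1 = 3*2 + 1 = 7, q_1 = 3*1 + 0 = 3.
  i=2: a_2=2, p_2 = 2*7 + 2 = 16, q_2 = 2*3 + 1 = 7.
  i=3: a_3=5, p_3 = 5*16 + 7 = 87, q_3 = 5*7 + 3 = 38.

2/1, 7/3, 16/7, 87/38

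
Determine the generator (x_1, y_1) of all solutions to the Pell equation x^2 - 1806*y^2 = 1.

(x, y) = (85, 2)

First expand sqrt(1806) as a continued fraction. With x_i = (sqrt(1806) + m_i)/d_i and (m_0, d_0) = (0, 1): a_0 = floor(sqrt(1806)) = 42, since 42^2 = 1764 <= 1806 < 1849 = 43^2.
Iterate m_{i+1} = d_i*a_i - m_i, d_{i+1} = (1806 - m_{i+1}^2)/d_i, a_{i+1} = floor((a_0 + m_{i+1})/d_{i+1}):
  m_1 = 1*42 - 0 = 42, d_1 = (1806 - 42^2)/1 = 42/1 = 42, a_1 = floor((42 + 42)/42) = 2.
  m_2 = 42*2 - 42 = 42, d_2 = (1806 - 42^2)/42 = 42/42 = 1, a_2 = floor((42 + 42)/1) = 84.
  m_3 = 1*84 - 42 = 42, d_3 = (1806 - 42^2)/1 = 42/1 = 42: (m_3, d_3) = (m_1, d_1) = (42, 42), so from here the quotients repeat a_1, a_2; the period length is 2.
So sqrt(1806) = [42; (2, 84)] with period length k = 2.
k is even, so the fundamental solution of x^2 - 1806y^2 = 1 is (p_{k-1}, q_{k-1}) = (p_1, q_1); compute convergents through index 1.
Convergents (p_i = a_i*p_{i-1} + p_{i-2}, q_i = a_i*q_{i-1} + q_{i-2} with p_{-2}=0, p_{-1}=1, q_{-2}=1, q_{-1}=0):
  i=0: a_0=42, p_0 = 42*1 + 0 = 42, q_0 = 42*0 + 1 = 1.
  i=1: a_1=2, p_1 = 2*42 + 1 = 85, q_1 = 2*1 + 0 = 2.
Check: 85^2 - 1806*2^2 = 7225 - 7224 = 1, so (x, y) = (85, 2) solves the equation, and by the theorem it is the least positive solution.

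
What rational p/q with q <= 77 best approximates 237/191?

Expand x = 237/191 as a continued fraction with the Euclidean algorithm:
  237 = 1*191 + 46, so a_0 = 1.
  191 = 4*46 + 7, so a_1 = 4.
  46 = 6*7 + 4, so a_2 = 6.
  7 = 1*4 + 3, so a_3 = 1.
  4 = 1*3 + 1, so a_4 = 1.
  3 = 3*1 + 0, so a_5 = 3.
so x = [1; 4, 6, 1, 1, 3].
Convergents (p_i = a_i*p_{i-1} + p_{i-2}, q_i = a_i*q_{i-1} + q_{i-2} with p_{-2}=0, p_{-1}=1, q_{-2}=1, q_{-1}=0), until the denominator exceeds 77:
  i=0: a_0=1, p_0 = 1*1 + 0 = 1, q_0 = 1*0 + 1 = 1.
  i=1: a_1=4, p_1 = 4*1 + 1 = 5, q_1 = 4*1 + 0 = 4.
  i=2: a_2=6, p_2 = 6*5 + 1 = 31, q_2 = 6*4 + 1 = 25.
  i=3: a_3=1, p_3 = 1*31 + 5 = 36, q_3 = 1*25 + 4 = 29.
  i=4: a_4=1, p_4 = 1*36 + 31 = 67, q_4 = 1*29 + 25 = 54.
  i=5: a_5=3, p_5 = 3*67 + 36 = 237, q_5 = 3*54 + 29 = 191.
q_5 = 191 > 77, so the last convergent with denominator <= 77 is p_4/q_4 = 67/54.
The closest fraction with denominator <= 77 is either p_4/q_4 or the intermediate fraction (k*p_4 + p_3)/(k*q_4 + q_3) with the largest k >= 1 whose denominator stays <= 77; these approach x as k grows, and every other convergent or intermediate fraction in range is farther away.
Largest k: floor((77 - q_3)/q_4) = floor((77 - 29)/54) = 0.
Since k = 0, no intermediate fraction beyond p_4/q_4 has denominator <= 77, so the convergent 67/54 is the closest (its error is |237*54 - 67*191|/(191*54) = 1/10314).

67/54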